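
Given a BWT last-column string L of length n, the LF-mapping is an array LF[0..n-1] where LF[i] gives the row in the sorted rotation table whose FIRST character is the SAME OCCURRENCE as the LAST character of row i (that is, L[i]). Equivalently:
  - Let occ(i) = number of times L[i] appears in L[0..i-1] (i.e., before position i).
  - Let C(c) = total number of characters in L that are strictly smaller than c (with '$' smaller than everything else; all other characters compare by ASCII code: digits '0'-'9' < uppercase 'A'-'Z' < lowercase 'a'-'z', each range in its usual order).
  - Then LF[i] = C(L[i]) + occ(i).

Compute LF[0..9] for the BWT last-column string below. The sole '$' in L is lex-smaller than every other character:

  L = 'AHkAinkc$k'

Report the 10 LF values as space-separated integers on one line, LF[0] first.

Answer: 1 3 6 2 5 9 7 4 0 8

Derivation:
Char counts: '$':1, 'A':2, 'H':1, 'c':1, 'i':1, 'k':3, 'n':1
C (first-col start): C('$')=0, C('A')=1, C('H')=3, C('c')=4, C('i')=5, C('k')=6, C('n')=9
L[0]='A': occ=0, LF[0]=C('A')+0=1+0=1
L[1]='H': occ=0, LF[1]=C('H')+0=3+0=3
L[2]='k': occ=0, LF[2]=C('k')+0=6+0=6
L[3]='A': occ=1, LF[3]=C('A')+1=1+1=2
L[4]='i': occ=0, LF[4]=C('i')+0=5+0=5
L[5]='n': occ=0, LF[5]=C('n')+0=9+0=9
L[6]='k': occ=1, LF[6]=C('k')+1=6+1=7
L[7]='c': occ=0, LF[7]=C('c')+0=4+0=4
L[8]='$': occ=0, LF[8]=C('$')+0=0+0=0
L[9]='k': occ=2, LF[9]=C('k')+2=6+2=8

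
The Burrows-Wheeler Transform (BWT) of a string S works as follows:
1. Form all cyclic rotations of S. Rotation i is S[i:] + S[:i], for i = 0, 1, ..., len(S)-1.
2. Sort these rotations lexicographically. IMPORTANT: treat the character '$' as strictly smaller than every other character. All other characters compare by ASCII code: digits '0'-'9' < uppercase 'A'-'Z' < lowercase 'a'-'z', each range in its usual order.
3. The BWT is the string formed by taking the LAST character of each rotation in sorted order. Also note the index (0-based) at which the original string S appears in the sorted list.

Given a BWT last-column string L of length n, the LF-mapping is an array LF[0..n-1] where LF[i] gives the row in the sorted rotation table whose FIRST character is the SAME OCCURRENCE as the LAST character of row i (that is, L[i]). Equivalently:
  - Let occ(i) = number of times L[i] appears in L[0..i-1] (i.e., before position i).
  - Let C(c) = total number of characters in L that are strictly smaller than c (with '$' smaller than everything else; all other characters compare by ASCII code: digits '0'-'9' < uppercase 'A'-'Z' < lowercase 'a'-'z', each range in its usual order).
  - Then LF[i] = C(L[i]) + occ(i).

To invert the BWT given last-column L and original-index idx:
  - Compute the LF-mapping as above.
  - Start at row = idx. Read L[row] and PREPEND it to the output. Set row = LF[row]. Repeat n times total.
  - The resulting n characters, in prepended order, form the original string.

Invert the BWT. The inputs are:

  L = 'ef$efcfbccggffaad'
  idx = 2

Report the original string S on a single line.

Answer: agfafffcebdgfcce$

Derivation:
LF mapping: 8 10 0 9 11 4 12 3 5 6 15 16 13 14 1 2 7
Walk LF starting at row 2, prepending L[row]:
  step 1: row=2, L[2]='$', prepend. Next row=LF[2]=0
  step 2: row=0, L[0]='e', prepend. Next row=LF[0]=8
  step 3: row=8, L[8]='c', prepend. Next row=LF[8]=5
  step 4: row=5, L[5]='c', prepend. Next row=LF[5]=4
  step 5: row=4, L[4]='f', prepend. Next row=LF[4]=11
  step 6: row=11, L[11]='g', prepend. Next row=LF[11]=16
  step 7: row=16, L[16]='d', prepend. Next row=LF[16]=7
  step 8: row=7, L[7]='b', prepend. Next row=LF[7]=3
  step 9: row=3, L[3]='e', prepend. Next row=LF[3]=9
  step 10: row=9, L[9]='c', prepend. Next row=LF[9]=6
  step 11: row=6, L[6]='f', prepend. Next row=LF[6]=12
  step 12: row=12, L[12]='f', prepend. Next row=LF[12]=13
  step 13: row=13, L[13]='f', prepend. Next row=LF[13]=14
  step 14: row=14, L[14]='a', prepend. Next row=LF[14]=1
  step 15: row=1, L[1]='f', prepend. Next row=LF[1]=10
  step 16: row=10, L[10]='g', prepend. Next row=LF[10]=15
  step 17: row=15, L[15]='a', prepend. Next row=LF[15]=2
Reversed output: agfafffcebdgfcce$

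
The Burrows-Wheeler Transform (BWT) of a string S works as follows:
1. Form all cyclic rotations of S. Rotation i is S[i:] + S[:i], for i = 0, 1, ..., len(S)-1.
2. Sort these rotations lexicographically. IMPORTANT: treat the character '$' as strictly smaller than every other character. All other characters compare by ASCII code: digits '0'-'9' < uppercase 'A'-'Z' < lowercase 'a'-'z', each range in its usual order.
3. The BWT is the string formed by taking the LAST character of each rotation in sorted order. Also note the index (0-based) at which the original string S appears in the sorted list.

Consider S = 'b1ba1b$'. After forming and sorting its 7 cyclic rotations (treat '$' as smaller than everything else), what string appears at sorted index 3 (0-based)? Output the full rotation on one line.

Answer: a1b$b1b

Derivation:
All 7 rotations (rotation i = S[i:]+S[:i]):
  rot[0] = b1ba1b$
  rot[1] = 1ba1b$b
  rot[2] = ba1b$b1
  rot[3] = a1b$b1b
  rot[4] = 1b$b1ba
  rot[5] = b$b1ba1
  rot[6] = $b1ba1b
Sorted (with $ < everything):
  sorted[0] = $b1ba1b
  sorted[1] = 1b$b1ba
  sorted[2] = 1ba1b$b
  sorted[3] = a1b$b1b
  sorted[4] = b$b1ba1
  sorted[5] = b1ba1b$
  sorted[6] = ba1b$b1
sorted[3] = a1b$b1b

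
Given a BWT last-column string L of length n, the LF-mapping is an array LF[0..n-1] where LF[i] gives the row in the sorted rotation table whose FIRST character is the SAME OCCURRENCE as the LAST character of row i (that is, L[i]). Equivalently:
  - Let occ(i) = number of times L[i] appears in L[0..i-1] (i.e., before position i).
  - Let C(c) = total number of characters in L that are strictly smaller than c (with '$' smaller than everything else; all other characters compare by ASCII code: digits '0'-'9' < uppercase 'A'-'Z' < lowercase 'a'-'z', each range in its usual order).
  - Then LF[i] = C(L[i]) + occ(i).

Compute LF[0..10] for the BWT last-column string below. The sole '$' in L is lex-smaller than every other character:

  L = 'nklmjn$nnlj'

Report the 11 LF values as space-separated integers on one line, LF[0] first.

Answer: 7 3 4 6 1 8 0 9 10 5 2

Derivation:
Char counts: '$':1, 'j':2, 'k':1, 'l':2, 'm':1, 'n':4
C (first-col start): C('$')=0, C('j')=1, C('k')=3, C('l')=4, C('m')=6, C('n')=7
L[0]='n': occ=0, LF[0]=C('n')+0=7+0=7
L[1]='k': occ=0, LF[1]=C('k')+0=3+0=3
L[2]='l': occ=0, LF[2]=C('l')+0=4+0=4
L[3]='m': occ=0, LF[3]=C('m')+0=6+0=6
L[4]='j': occ=0, LF[4]=C('j')+0=1+0=1
L[5]='n': occ=1, LF[5]=C('n')+1=7+1=8
L[6]='$': occ=0, LF[6]=C('$')+0=0+0=0
L[7]='n': occ=2, LF[7]=C('n')+2=7+2=9
L[8]='n': occ=3, LF[8]=C('n')+3=7+3=10
L[9]='l': occ=1, LF[9]=C('l')+1=4+1=5
L[10]='j': occ=1, LF[10]=C('j')+1=1+1=2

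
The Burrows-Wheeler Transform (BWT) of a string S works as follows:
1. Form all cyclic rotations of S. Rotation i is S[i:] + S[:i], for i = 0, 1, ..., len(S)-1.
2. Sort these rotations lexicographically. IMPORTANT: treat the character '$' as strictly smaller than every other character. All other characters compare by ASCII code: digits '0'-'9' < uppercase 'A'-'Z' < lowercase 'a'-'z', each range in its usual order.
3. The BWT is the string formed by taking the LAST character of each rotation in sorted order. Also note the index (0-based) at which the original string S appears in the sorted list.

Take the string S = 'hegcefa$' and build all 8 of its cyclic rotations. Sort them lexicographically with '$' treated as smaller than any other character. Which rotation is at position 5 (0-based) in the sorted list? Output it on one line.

Answer: fa$hegce

Derivation:
All 8 rotations (rotation i = S[i:]+S[:i]):
  rot[0] = hegcefa$
  rot[1] = egcefa$h
  rot[2] = gcefa$he
  rot[3] = cefa$heg
  rot[4] = efa$hegc
  rot[5] = fa$hegce
  rot[6] = a$hegcef
  rot[7] = $hegcefa
Sorted (with $ < everything):
  sorted[0] = $hegcefa
  sorted[1] = a$hegcef
  sorted[2] = cefa$heg
  sorted[3] = efa$hegc
  sorted[4] = egcefa$h
  sorted[5] = fa$hegce
  sorted[6] = gcefa$he
  sorted[7] = hegcefa$
sorted[5] = fa$hegce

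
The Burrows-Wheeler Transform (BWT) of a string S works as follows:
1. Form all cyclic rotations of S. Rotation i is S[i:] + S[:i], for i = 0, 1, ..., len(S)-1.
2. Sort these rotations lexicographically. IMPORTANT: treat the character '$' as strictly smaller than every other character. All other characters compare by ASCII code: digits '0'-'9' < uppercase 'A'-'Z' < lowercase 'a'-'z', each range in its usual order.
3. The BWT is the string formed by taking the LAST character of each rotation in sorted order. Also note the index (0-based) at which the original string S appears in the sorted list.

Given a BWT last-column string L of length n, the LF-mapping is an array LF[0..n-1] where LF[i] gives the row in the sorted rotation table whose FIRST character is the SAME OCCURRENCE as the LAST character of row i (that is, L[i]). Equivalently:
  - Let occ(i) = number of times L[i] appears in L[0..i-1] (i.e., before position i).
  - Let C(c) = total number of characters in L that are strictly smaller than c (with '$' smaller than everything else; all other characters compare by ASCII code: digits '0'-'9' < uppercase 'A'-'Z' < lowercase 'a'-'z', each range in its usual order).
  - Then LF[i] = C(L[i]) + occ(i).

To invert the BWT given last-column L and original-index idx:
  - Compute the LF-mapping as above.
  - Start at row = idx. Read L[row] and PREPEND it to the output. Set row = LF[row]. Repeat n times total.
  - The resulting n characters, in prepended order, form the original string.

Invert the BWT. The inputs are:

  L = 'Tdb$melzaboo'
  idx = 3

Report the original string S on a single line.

Answer: bamboozledT$

Derivation:
LF mapping: 1 5 3 0 8 6 7 11 2 4 9 10
Walk LF starting at row 3, prepending L[row]:
  step 1: row=3, L[3]='$', prepend. Next row=LF[3]=0
  step 2: row=0, L[0]='T', prepend. Next row=LF[0]=1
  step 3: row=1, L[1]='d', prepend. Next row=LF[1]=5
  step 4: row=5, L[5]='e', prepend. Next row=LF[5]=6
  step 5: row=6, L[6]='l', prepend. Next row=LF[6]=7
  step 6: row=7, L[7]='z', prepend. Next row=LF[7]=11
  step 7: row=11, L[11]='o', prepend. Next row=LF[11]=10
  step 8: row=10, L[10]='o', prepend. Next row=LF[10]=9
  step 9: row=9, L[9]='b', prepend. Next row=LF[9]=4
  step 10: row=4, L[4]='m', prepend. Next row=LF[4]=8
  step 11: row=8, L[8]='a', prepend. Next row=LF[8]=2
  step 12: row=2, L[2]='b', prepend. Next row=LF[2]=3
Reversed output: bamboozledT$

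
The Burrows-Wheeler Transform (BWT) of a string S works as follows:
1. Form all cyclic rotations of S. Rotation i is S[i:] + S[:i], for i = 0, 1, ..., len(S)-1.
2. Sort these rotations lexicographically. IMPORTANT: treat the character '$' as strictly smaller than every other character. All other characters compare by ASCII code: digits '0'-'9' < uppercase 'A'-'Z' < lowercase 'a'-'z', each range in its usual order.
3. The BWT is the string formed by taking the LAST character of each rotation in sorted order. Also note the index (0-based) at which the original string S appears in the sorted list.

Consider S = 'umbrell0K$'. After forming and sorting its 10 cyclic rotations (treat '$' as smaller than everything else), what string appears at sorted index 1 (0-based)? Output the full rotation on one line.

All 10 rotations (rotation i = S[i:]+S[:i]):
  rot[0] = umbrell0K$
  rot[1] = mbrell0K$u
  rot[2] = brell0K$um
  rot[3] = rell0K$umb
  rot[4] = ell0K$umbr
  rot[5] = ll0K$umbre
  rot[6] = l0K$umbrel
  rot[7] = 0K$umbrell
  rot[8] = K$umbrell0
  rot[9] = $umbrell0K
Sorted (with $ < everything):
  sorted[0] = $umbrell0K
  sorted[1] = 0K$umbrell
  sorted[2] = K$umbrell0
  sorted[3] = brell0K$um
  sorted[4] = ell0K$umbr
  sorted[5] = l0K$umbrel
  sorted[6] = ll0K$umbre
  sorted[7] = mbrell0K$u
  sorted[8] = rell0K$umb
  sorted[9] = umbrell0K$
sorted[1] = 0K$umbrell

Answer: 0K$umbrell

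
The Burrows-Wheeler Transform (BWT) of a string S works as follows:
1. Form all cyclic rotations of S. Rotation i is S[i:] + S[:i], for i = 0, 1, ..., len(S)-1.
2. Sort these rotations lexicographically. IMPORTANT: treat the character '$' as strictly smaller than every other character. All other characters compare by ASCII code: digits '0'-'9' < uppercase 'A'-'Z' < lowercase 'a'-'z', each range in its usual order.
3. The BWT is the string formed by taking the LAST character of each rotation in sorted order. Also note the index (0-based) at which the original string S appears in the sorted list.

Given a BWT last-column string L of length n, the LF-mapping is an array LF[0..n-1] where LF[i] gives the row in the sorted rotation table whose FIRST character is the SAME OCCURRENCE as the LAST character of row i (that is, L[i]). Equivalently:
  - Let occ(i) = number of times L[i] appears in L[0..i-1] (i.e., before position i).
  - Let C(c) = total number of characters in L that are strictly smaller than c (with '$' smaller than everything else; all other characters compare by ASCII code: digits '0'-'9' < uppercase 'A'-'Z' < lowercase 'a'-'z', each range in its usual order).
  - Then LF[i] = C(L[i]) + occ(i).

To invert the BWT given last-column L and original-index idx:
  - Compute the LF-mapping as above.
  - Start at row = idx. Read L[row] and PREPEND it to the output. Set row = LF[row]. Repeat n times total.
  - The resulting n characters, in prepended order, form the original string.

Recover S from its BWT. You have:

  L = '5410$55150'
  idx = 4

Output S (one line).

Answer: 154010555$

Derivation:
LF mapping: 6 5 3 1 0 7 8 4 9 2
Walk LF starting at row 4, prepending L[row]:
  step 1: row=4, L[4]='$', prepend. Next row=LF[4]=0
  step 2: row=0, L[0]='5', prepend. Next row=LF[0]=6
  step 3: row=6, L[6]='5', prepend. Next row=LF[6]=8
  step 4: row=8, L[8]='5', prepend. Next row=LF[8]=9
  step 5: row=9, L[9]='0', prepend. Next row=LF[9]=2
  step 6: row=2, L[2]='1', prepend. Next row=LF[2]=3
  step 7: row=3, L[3]='0', prepend. Next row=LF[3]=1
  step 8: row=1, L[1]='4', prepend. Next row=LF[1]=5
  step 9: row=5, L[5]='5', prepend. Next row=LF[5]=7
  step 10: row=7, L[7]='1', prepend. Next row=LF[7]=4
Reversed output: 154010555$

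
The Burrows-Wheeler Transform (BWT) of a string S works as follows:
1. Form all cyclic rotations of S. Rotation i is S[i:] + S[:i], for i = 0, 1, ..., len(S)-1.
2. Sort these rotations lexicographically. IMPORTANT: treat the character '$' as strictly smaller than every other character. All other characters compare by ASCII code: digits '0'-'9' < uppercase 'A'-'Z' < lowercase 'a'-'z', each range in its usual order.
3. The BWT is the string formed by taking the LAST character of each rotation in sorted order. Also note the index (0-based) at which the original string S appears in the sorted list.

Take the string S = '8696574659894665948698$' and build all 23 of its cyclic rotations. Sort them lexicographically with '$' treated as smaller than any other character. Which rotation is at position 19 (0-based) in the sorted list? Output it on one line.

All 23 rotations (rotation i = S[i:]+S[:i]):
  rot[0] = 8696574659894665948698$
  rot[1] = 696574659894665948698$8
  rot[2] = 96574659894665948698$86
  rot[3] = 6574659894665948698$869
  rot[4] = 574659894665948698$8696
  rot[5] = 74659894665948698$86965
  rot[6] = 4659894665948698$869657
  rot[7] = 659894665948698$8696574
  rot[8] = 59894665948698$86965746
  rot[9] = 9894665948698$869657465
  rot[10] = 894665948698$8696574659
  rot[11] = 94665948698$86965746598
  rot[12] = 4665948698$869657465989
  rot[13] = 665948698$8696574659894
  rot[14] = 65948698$86965746598946
  rot[15] = 5948698$869657465989466
  rot[16] = 948698$8696574659894665
  rot[17] = 48698$86965746598946659
  rot[18] = 8698$869657465989466594
  rot[19] = 698$8696574659894665948
  rot[20] = 98$86965746598946659486
  rot[21] = 8$869657465989466594869
  rot[22] = $8696574659894665948698
Sorted (with $ < everything):
  sorted[0] = $8696574659894665948698
  sorted[1] = 4659894665948698$869657
  sorted[2] = 4665948698$869657465989
  sorted[3] = 48698$86965746598946659
  sorted[4] = 574659894665948698$8696
  sorted[5] = 5948698$869657465989466
  sorted[6] = 59894665948698$86965746
  sorted[7] = 6574659894665948698$869
  sorted[8] = 65948698$86965746598946
  sorted[9] = 659894665948698$8696574
  sorted[10] = 665948698$8696574659894
  sorted[11] = 696574659894665948698$8
  sorted[12] = 698$8696574659894665948
  sorted[13] = 74659894665948698$86965
  sorted[14] = 8$869657465989466594869
  sorted[15] = 8696574659894665948698$
  sorted[16] = 8698$869657465989466594
  sorted[17] = 894665948698$8696574659
  sorted[18] = 94665948698$86965746598
  sorted[19] = 948698$8696574659894665
  sorted[20] = 96574659894665948698$86
  sorted[21] = 98$86965746598946659486
  sorted[22] = 9894665948698$869657465
sorted[19] = 948698$8696574659894665

Answer: 948698$8696574659894665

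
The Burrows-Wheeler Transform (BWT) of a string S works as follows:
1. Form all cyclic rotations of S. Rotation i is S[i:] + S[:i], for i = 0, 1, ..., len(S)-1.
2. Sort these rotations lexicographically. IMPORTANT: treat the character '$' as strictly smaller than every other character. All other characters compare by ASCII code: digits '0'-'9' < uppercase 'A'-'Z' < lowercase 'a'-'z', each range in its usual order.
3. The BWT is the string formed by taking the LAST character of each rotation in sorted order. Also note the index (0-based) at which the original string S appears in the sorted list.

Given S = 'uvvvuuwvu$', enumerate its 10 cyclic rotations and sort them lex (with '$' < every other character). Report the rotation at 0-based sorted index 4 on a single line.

All 10 rotations (rotation i = S[i:]+S[:i]):
  rot[0] = uvvvuuwvu$
  rot[1] = vvvuuwvu$u
  rot[2] = vvuuwvu$uv
  rot[3] = vuuwvu$uvv
  rot[4] = uuwvu$uvvv
  rot[5] = uwvu$uvvvu
  rot[6] = wvu$uvvvuu
  rot[7] = vu$uvvvuuw
  rot[8] = u$uvvvuuwv
  rot[9] = $uvvvuuwvu
Sorted (with $ < everything):
  sorted[0] = $uvvvuuwvu
  sorted[1] = u$uvvvuuwv
  sorted[2] = uuwvu$uvvv
  sorted[3] = uvvvuuwvu$
  sorted[4] = uwvu$uvvvu
  sorted[5] = vu$uvvvuuw
  sorted[6] = vuuwvu$uvv
  sorted[7] = vvuuwvu$uv
  sorted[8] = vvvuuwvu$u
  sorted[9] = wvu$uvvvuu
sorted[4] = uwvu$uvvvu

Answer: uwvu$uvvvu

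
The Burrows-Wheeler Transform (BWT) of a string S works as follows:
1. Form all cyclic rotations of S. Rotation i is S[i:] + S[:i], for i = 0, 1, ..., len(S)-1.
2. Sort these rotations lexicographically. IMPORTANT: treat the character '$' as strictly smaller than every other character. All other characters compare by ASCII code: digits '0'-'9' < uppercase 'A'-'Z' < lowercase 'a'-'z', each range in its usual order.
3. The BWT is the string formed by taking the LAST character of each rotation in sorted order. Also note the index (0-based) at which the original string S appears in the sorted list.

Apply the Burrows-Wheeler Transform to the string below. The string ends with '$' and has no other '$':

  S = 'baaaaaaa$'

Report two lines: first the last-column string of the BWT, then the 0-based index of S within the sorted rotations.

All 9 rotations (rotation i = S[i:]+S[:i]):
  rot[0] = baaaaaaa$
  rot[1] = aaaaaaa$b
  rot[2] = aaaaaa$ba
  rot[3] = aaaaa$baa
  rot[4] = aaaa$baaa
  rot[5] = aaa$baaaa
  rot[6] = aa$baaaaa
  rot[7] = a$baaaaaa
  rot[8] = $baaaaaaa
Sorted (with $ < everything):
  sorted[0] = $baaaaaaa  (last char: 'a')
  sorted[1] = a$baaaaaa  (last char: 'a')
  sorted[2] = aa$baaaaa  (last char: 'a')
  sorted[3] = aaa$baaaa  (last char: 'a')
  sorted[4] = aaaa$baaa  (last char: 'a')
  sorted[5] = aaaaa$baa  (last char: 'a')
  sorted[6] = aaaaaa$ba  (last char: 'a')
  sorted[7] = aaaaaaa$b  (last char: 'b')
  sorted[8] = baaaaaaa$  (last char: '$')
Last column: aaaaaaab$
Original string S is at sorted index 8

Answer: aaaaaaab$
8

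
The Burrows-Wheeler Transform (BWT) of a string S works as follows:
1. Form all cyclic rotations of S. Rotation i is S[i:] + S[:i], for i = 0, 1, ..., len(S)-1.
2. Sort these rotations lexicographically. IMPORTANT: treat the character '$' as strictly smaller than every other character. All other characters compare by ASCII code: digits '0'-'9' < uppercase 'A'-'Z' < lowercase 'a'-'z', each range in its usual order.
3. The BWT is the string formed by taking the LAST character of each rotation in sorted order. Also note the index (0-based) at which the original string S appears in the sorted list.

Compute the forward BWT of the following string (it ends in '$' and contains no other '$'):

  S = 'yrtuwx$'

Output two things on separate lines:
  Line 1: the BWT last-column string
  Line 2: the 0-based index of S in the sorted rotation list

All 7 rotations (rotation i = S[i:]+S[:i]):
  rot[0] = yrtuwx$
  rot[1] = rtuwx$y
  rot[2] = tuwx$yr
  rot[3] = uwx$yrt
  rot[4] = wx$yrtu
  rot[5] = x$yrtuw
  rot[6] = $yrtuwx
Sorted (with $ < everything):
  sorted[0] = $yrtuwx  (last char: 'x')
  sorted[1] = rtuwx$y  (last char: 'y')
  sorted[2] = tuwx$yr  (last char: 'r')
  sorted[3] = uwx$yrt  (last char: 't')
  sorted[4] = wx$yrtu  (last char: 'u')
  sorted[5] = x$yrtuw  (last char: 'w')
  sorted[6] = yrtuwx$  (last char: '$')
Last column: xyrtuw$
Original string S is at sorted index 6

Answer: xyrtuw$
6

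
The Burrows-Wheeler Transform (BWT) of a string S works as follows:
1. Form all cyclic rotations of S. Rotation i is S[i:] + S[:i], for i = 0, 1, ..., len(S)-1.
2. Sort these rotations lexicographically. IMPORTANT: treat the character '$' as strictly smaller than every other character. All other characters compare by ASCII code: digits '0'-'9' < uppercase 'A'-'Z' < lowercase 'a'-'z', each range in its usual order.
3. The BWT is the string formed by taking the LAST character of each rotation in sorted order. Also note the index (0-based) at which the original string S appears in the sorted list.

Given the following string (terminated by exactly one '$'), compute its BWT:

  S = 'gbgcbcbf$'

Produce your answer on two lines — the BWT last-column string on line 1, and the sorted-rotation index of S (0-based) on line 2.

All 9 rotations (rotation i = S[i:]+S[:i]):
  rot[0] = gbgcbcbf$
  rot[1] = bgcbcbf$g
  rot[2] = gcbcbf$gb
  rot[3] = cbcbf$gbg
  rot[4] = bcbf$gbgc
  rot[5] = cbf$gbgcb
  rot[6] = bf$gbgcbc
  rot[7] = f$gbgcbcb
  rot[8] = $gbgcbcbf
Sorted (with $ < everything):
  sorted[0] = $gbgcbcbf  (last char: 'f')
  sorted[1] = bcbf$gbgc  (last char: 'c')
  sorted[2] = bf$gbgcbc  (last char: 'c')
  sorted[3] = bgcbcbf$g  (last char: 'g')
  sorted[4] = cbcbf$gbg  (last char: 'g')
  sorted[5] = cbf$gbgcb  (last char: 'b')
  sorted[6] = f$gbgcbcb  (last char: 'b')
  sorted[7] = gbgcbcbf$  (last char: '$')
  sorted[8] = gcbcbf$gb  (last char: 'b')
Last column: fccggbb$b
Original string S is at sorted index 7

Answer: fccggbb$b
7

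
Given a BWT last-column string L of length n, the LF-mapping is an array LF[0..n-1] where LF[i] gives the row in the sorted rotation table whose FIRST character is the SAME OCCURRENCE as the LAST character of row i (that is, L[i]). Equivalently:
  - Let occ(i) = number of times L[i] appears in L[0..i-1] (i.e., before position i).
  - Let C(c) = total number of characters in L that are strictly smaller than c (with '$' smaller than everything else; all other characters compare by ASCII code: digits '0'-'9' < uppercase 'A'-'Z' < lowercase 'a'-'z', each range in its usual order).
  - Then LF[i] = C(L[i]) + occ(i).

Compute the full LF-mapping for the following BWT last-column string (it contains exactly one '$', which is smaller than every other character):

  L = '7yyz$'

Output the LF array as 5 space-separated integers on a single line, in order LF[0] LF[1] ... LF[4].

Answer: 1 2 3 4 0

Derivation:
Char counts: '$':1, '7':1, 'y':2, 'z':1
C (first-col start): C('$')=0, C('7')=1, C('y')=2, C('z')=4
L[0]='7': occ=0, LF[0]=C('7')+0=1+0=1
L[1]='y': occ=0, LF[1]=C('y')+0=2+0=2
L[2]='y': occ=1, LF[2]=C('y')+1=2+1=3
L[3]='z': occ=0, LF[3]=C('z')+0=4+0=4
L[4]='$': occ=0, LF[4]=C('$')+0=0+0=0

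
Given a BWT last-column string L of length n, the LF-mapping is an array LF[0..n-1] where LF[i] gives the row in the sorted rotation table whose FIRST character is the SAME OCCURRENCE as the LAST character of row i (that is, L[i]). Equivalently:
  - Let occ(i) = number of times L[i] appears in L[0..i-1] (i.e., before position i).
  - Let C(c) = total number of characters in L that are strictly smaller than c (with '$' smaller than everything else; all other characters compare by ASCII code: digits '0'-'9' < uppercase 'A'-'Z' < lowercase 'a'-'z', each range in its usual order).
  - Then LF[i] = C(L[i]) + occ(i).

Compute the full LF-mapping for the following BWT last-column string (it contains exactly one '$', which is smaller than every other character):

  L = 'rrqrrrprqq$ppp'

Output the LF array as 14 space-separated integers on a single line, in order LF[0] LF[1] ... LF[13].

Answer: 8 9 5 10 11 12 1 13 6 7 0 2 3 4

Derivation:
Char counts: '$':1, 'p':4, 'q':3, 'r':6
C (first-col start): C('$')=0, C('p')=1, C('q')=5, C('r')=8
L[0]='r': occ=0, LF[0]=C('r')+0=8+0=8
L[1]='r': occ=1, LF[1]=C('r')+1=8+1=9
L[2]='q': occ=0, LF[2]=C('q')+0=5+0=5
L[3]='r': occ=2, LF[3]=C('r')+2=8+2=10
L[4]='r': occ=3, LF[4]=C('r')+3=8+3=11
L[5]='r': occ=4, LF[5]=C('r')+4=8+4=12
L[6]='p': occ=0, LF[6]=C('p')+0=1+0=1
L[7]='r': occ=5, LF[7]=C('r')+5=8+5=13
L[8]='q': occ=1, LF[8]=C('q')+1=5+1=6
L[9]='q': occ=2, LF[9]=C('q')+2=5+2=7
L[10]='$': occ=0, LF[10]=C('$')+0=0+0=0
L[11]='p': occ=1, LF[11]=C('p')+1=1+1=2
L[12]='p': occ=2, LF[12]=C('p')+2=1+2=3
L[13]='p': occ=3, LF[13]=C('p')+3=1+3=4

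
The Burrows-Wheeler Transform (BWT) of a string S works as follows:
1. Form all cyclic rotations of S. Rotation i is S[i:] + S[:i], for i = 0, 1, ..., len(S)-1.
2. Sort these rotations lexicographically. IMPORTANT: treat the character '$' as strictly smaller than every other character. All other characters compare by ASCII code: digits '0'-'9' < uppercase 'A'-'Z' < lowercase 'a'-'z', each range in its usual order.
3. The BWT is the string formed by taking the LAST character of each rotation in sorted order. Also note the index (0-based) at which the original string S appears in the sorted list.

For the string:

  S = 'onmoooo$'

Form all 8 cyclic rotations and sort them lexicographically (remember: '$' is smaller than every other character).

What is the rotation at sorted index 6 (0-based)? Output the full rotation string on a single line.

Answer: ooo$onmo

Derivation:
All 8 rotations (rotation i = S[i:]+S[:i]):
  rot[0] = onmoooo$
  rot[1] = nmoooo$o
  rot[2] = moooo$on
  rot[3] = oooo$onm
  rot[4] = ooo$onmo
  rot[5] = oo$onmoo
  rot[6] = o$onmooo
  rot[7] = $onmoooo
Sorted (with $ < everything):
  sorted[0] = $onmoooo
  sorted[1] = moooo$on
  sorted[2] = nmoooo$o
  sorted[3] = o$onmooo
  sorted[4] = onmoooo$
  sorted[5] = oo$onmoo
  sorted[6] = ooo$onmo
  sorted[7] = oooo$onm
sorted[6] = ooo$onmo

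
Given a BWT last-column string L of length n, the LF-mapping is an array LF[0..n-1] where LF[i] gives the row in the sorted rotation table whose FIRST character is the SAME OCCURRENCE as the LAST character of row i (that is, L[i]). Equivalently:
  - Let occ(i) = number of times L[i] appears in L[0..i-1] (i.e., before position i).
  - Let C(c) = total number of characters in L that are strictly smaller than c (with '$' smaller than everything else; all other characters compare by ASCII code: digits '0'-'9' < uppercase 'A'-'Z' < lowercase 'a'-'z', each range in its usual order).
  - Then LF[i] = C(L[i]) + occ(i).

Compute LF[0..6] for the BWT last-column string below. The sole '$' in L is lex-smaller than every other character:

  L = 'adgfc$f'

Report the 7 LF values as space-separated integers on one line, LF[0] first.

Char counts: '$':1, 'a':1, 'c':1, 'd':1, 'f':2, 'g':1
C (first-col start): C('$')=0, C('a')=1, C('c')=2, C('d')=3, C('f')=4, C('g')=6
L[0]='a': occ=0, LF[0]=C('a')+0=1+0=1
L[1]='d': occ=0, LF[1]=C('d')+0=3+0=3
L[2]='g': occ=0, LF[2]=C('g')+0=6+0=6
L[3]='f': occ=0, LF[3]=C('f')+0=4+0=4
L[4]='c': occ=0, LF[4]=C('c')+0=2+0=2
L[5]='$': occ=0, LF[5]=C('$')+0=0+0=0
L[6]='f': occ=1, LF[6]=C('f')+1=4+1=5

Answer: 1 3 6 4 2 0 5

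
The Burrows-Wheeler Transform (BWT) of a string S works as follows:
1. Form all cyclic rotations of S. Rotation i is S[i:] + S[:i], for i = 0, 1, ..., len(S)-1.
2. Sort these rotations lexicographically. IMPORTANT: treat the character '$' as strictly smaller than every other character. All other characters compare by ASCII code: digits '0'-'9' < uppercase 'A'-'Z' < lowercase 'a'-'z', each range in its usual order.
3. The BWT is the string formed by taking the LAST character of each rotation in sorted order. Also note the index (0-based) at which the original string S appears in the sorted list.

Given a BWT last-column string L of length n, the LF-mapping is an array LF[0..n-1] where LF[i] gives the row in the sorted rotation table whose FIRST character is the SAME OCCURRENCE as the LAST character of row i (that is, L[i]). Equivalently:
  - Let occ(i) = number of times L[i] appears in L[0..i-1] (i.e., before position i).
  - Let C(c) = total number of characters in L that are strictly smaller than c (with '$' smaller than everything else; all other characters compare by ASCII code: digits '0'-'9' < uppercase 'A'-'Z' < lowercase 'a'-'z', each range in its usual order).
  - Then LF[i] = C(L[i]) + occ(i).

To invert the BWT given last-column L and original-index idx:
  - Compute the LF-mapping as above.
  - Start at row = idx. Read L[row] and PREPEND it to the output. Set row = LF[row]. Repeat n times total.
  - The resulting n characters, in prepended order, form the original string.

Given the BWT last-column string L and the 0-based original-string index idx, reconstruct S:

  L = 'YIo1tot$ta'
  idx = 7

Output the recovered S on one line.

Answer: tattooI1Y$

Derivation:
LF mapping: 3 2 5 1 7 6 8 0 9 4
Walk LF starting at row 7, prepending L[row]:
  step 1: row=7, L[7]='$', prepend. Next row=LF[7]=0
  step 2: row=0, L[0]='Y', prepend. Next row=LF[0]=3
  step 3: row=3, L[3]='1', prepend. Next row=LF[3]=1
  step 4: row=1, L[1]='I', prepend. Next row=LF[1]=2
  step 5: row=2, L[2]='o', prepend. Next row=LF[2]=5
  step 6: row=5, L[5]='o', prepend. Next row=LF[5]=6
  step 7: row=6, L[6]='t', prepend. Next row=LF[6]=8
  step 8: row=8, L[8]='t', prepend. Next row=LF[8]=9
  step 9: row=9, L[9]='a', prepend. Next row=LF[9]=4
  step 10: row=4, L[4]='t', prepend. Next row=LF[4]=7
Reversed output: tattooI1Y$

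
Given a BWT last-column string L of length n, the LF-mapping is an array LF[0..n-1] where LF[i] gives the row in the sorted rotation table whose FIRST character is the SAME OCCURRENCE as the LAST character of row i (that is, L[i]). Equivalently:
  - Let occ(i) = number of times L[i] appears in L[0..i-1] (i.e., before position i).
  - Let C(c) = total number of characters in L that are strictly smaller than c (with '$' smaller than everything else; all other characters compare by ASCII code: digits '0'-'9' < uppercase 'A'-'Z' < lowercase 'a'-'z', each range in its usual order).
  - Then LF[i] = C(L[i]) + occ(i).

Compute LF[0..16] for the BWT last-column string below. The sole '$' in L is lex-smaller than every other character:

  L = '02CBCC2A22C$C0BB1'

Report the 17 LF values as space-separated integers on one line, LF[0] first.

Answer: 1 4 12 9 13 14 5 8 6 7 15 0 16 2 10 11 3

Derivation:
Char counts: '$':1, '0':2, '1':1, '2':4, 'A':1, 'B':3, 'C':5
C (first-col start): C('$')=0, C('0')=1, C('1')=3, C('2')=4, C('A')=8, C('B')=9, C('C')=12
L[0]='0': occ=0, LF[0]=C('0')+0=1+0=1
L[1]='2': occ=0, LF[1]=C('2')+0=4+0=4
L[2]='C': occ=0, LF[2]=C('C')+0=12+0=12
L[3]='B': occ=0, LF[3]=C('B')+0=9+0=9
L[4]='C': occ=1, LF[4]=C('C')+1=12+1=13
L[5]='C': occ=2, LF[5]=C('C')+2=12+2=14
L[6]='2': occ=1, LF[6]=C('2')+1=4+1=5
L[7]='A': occ=0, LF[7]=C('A')+0=8+0=8
L[8]='2': occ=2, LF[8]=C('2')+2=4+2=6
L[9]='2': occ=3, LF[9]=C('2')+3=4+3=7
L[10]='C': occ=3, LF[10]=C('C')+3=12+3=15
L[11]='$': occ=0, LF[11]=C('$')+0=0+0=0
L[12]='C': occ=4, LF[12]=C('C')+4=12+4=16
L[13]='0': occ=1, LF[13]=C('0')+1=1+1=2
L[14]='B': occ=1, LF[14]=C('B')+1=9+1=10
L[15]='B': occ=2, LF[15]=C('B')+2=9+2=11
L[16]='1': occ=0, LF[16]=C('1')+0=3+0=3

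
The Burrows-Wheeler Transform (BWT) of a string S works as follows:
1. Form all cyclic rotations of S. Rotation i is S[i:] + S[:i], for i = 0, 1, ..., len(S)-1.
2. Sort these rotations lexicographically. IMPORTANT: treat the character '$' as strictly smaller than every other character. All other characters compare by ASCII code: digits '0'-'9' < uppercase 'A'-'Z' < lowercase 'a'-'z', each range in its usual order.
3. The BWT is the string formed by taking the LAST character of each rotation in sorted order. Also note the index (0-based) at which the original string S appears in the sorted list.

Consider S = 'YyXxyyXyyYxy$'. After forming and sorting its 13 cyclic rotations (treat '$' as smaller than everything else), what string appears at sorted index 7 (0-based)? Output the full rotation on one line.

Answer: y$YyXxyyXyyYx

Derivation:
All 13 rotations (rotation i = S[i:]+S[:i]):
  rot[0] = YyXxyyXyyYxy$
  rot[1] = yXxyyXyyYxy$Y
  rot[2] = XxyyXyyYxy$Yy
  rot[3] = xyyXyyYxy$YyX
  rot[4] = yyXyyYxy$YyXx
  rot[5] = yXyyYxy$YyXxy
  rot[6] = XyyYxy$YyXxyy
  rot[7] = yyYxy$YyXxyyX
  rot[8] = yYxy$YyXxyyXy
  rot[9] = Yxy$YyXxyyXyy
  rot[10] = xy$YyXxyyXyyY
  rot[11] = y$YyXxyyXyyYx
  rot[12] = $YyXxyyXyyYxy
Sorted (with $ < everything):
  sorted[0] = $YyXxyyXyyYxy
  sorted[1] = XxyyXyyYxy$Yy
  sorted[2] = XyyYxy$YyXxyy
  sorted[3] = Yxy$YyXxyyXyy
  sorted[4] = YyXxyyXyyYxy$
  sorted[5] = xy$YyXxyyXyyY
  sorted[6] = xyyXyyYxy$YyX
  sorted[7] = y$YyXxyyXyyYx
  sorted[8] = yXxyyXyyYxy$Y
  sorted[9] = yXyyYxy$YyXxy
  sorted[10] = yYxy$YyXxyyXy
  sorted[11] = yyXyyYxy$YyXx
  sorted[12] = yyYxy$YyXxyyX
sorted[7] = y$YyXxyyXyyYx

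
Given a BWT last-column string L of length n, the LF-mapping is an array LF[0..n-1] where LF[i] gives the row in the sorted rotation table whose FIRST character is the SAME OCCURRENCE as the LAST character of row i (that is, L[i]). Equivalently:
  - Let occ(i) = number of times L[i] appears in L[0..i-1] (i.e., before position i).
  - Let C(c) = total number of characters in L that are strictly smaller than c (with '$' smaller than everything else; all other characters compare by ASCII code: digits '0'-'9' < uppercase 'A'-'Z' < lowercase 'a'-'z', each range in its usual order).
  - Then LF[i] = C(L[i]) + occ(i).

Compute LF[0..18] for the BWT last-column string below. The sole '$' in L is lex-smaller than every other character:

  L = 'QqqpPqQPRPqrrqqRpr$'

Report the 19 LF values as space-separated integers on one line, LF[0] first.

Char counts: '$':1, 'P':3, 'Q':2, 'R':2, 'p':2, 'q':6, 'r':3
C (first-col start): C('$')=0, C('P')=1, C('Q')=4, C('R')=6, C('p')=8, C('q')=10, C('r')=16
L[0]='Q': occ=0, LF[0]=C('Q')+0=4+0=4
L[1]='q': occ=0, LF[1]=C('q')+0=10+0=10
L[2]='q': occ=1, LF[2]=C('q')+1=10+1=11
L[3]='p': occ=0, LF[3]=C('p')+0=8+0=8
L[4]='P': occ=0, LF[4]=C('P')+0=1+0=1
L[5]='q': occ=2, LF[5]=C('q')+2=10+2=12
L[6]='Q': occ=1, LF[6]=C('Q')+1=4+1=5
L[7]='P': occ=1, LF[7]=C('P')+1=1+1=2
L[8]='R': occ=0, LF[8]=C('R')+0=6+0=6
L[9]='P': occ=2, LF[9]=C('P')+2=1+2=3
L[10]='q': occ=3, LF[10]=C('q')+3=10+3=13
L[11]='r': occ=0, LF[11]=C('r')+0=16+0=16
L[12]='r': occ=1, LF[12]=C('r')+1=16+1=17
L[13]='q': occ=4, LF[13]=C('q')+4=10+4=14
L[14]='q': occ=5, LF[14]=C('q')+5=10+5=15
L[15]='R': occ=1, LF[15]=C('R')+1=6+1=7
L[16]='p': occ=1, LF[16]=C('p')+1=8+1=9
L[17]='r': occ=2, LF[17]=C('r')+2=16+2=18
L[18]='$': occ=0, LF[18]=C('$')+0=0+0=0

Answer: 4 10 11 8 1 12 5 2 6 3 13 16 17 14 15 7 9 18 0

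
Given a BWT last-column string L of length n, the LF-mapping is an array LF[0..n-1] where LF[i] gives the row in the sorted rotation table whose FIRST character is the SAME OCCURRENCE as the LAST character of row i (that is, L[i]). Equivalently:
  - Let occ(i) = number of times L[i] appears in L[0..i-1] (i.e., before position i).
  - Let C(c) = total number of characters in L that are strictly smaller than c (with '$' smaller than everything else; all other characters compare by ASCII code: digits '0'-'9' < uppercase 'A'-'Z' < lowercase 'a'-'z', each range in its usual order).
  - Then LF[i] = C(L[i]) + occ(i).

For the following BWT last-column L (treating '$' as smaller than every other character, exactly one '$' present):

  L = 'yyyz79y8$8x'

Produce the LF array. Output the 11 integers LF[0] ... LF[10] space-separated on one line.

Char counts: '$':1, '7':1, '8':2, '9':1, 'x':1, 'y':4, 'z':1
C (first-col start): C('$')=0, C('7')=1, C('8')=2, C('9')=4, C('x')=5, C('y')=6, C('z')=10
L[0]='y': occ=0, LF[0]=C('y')+0=6+0=6
L[1]='y': occ=1, LF[1]=C('y')+1=6+1=7
L[2]='y': occ=2, LF[2]=C('y')+2=6+2=8
L[3]='z': occ=0, LF[3]=C('z')+0=10+0=10
L[4]='7': occ=0, LF[4]=C('7')+0=1+0=1
L[5]='9': occ=0, LF[5]=C('9')+0=4+0=4
L[6]='y': occ=3, LF[6]=C('y')+3=6+3=9
L[7]='8': occ=0, LF[7]=C('8')+0=2+0=2
L[8]='$': occ=0, LF[8]=C('$')+0=0+0=0
L[9]='8': occ=1, LF[9]=C('8')+1=2+1=3
L[10]='x': occ=0, LF[10]=C('x')+0=5+0=5

Answer: 6 7 8 10 1 4 9 2 0 3 5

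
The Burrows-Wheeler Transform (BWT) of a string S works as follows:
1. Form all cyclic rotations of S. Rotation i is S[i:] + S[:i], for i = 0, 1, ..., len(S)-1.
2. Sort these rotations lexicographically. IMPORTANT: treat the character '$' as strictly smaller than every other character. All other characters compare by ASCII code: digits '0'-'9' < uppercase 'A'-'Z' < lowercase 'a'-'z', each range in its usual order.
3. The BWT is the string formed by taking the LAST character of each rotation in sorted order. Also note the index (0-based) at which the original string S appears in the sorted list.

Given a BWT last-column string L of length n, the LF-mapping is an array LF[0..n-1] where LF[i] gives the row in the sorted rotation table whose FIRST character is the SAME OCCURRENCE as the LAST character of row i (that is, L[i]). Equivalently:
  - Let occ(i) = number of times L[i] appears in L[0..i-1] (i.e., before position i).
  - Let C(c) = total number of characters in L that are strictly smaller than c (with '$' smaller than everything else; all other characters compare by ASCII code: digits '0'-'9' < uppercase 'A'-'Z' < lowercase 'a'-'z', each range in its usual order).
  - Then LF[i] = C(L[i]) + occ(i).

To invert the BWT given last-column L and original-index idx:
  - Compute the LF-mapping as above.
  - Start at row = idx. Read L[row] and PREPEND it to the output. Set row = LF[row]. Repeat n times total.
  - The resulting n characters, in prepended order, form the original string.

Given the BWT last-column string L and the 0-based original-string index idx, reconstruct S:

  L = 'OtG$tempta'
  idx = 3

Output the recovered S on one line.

Answer: attemptGO$

Derivation:
LF mapping: 2 7 1 0 8 4 5 6 9 3
Walk LF starting at row 3, prepending L[row]:
  step 1: row=3, L[3]='$', prepend. Next row=LF[3]=0
  step 2: row=0, L[0]='O', prepend. Next row=LF[0]=2
  step 3: row=2, L[2]='G', prepend. Next row=LF[2]=1
  step 4: row=1, L[1]='t', prepend. Next row=LF[1]=7
  step 5: row=7, L[7]='p', prepend. Next row=LF[7]=6
  step 6: row=6, L[6]='m', prepend. Next row=LF[6]=5
  step 7: row=5, L[5]='e', prepend. Next row=LF[5]=4
  step 8: row=4, L[4]='t', prepend. Next row=LF[4]=8
  step 9: row=8, L[8]='t', prepend. Next row=LF[8]=9
  step 10: row=9, L[9]='a', prepend. Next row=LF[9]=3
Reversed output: attemptGO$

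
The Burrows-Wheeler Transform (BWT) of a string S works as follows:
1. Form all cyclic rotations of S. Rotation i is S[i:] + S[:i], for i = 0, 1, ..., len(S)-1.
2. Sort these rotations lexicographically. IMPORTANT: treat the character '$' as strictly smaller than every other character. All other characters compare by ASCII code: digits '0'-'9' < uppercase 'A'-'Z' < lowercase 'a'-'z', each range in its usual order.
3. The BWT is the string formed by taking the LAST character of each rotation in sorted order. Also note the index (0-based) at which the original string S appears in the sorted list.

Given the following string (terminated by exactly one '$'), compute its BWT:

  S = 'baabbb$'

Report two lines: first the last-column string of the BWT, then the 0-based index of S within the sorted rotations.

Answer: bbab$ba
4

Derivation:
All 7 rotations (rotation i = S[i:]+S[:i]):
  rot[0] = baabbb$
  rot[1] = aabbb$b
  rot[2] = abbb$ba
  rot[3] = bbb$baa
  rot[4] = bb$baab
  rot[5] = b$baabb
  rot[6] = $baabbb
Sorted (with $ < everything):
  sorted[0] = $baabbb  (last char: 'b')
  sorted[1] = aabbb$b  (last char: 'b')
  sorted[2] = abbb$ba  (last char: 'a')
  sorted[3] = b$baabb  (last char: 'b')
  sorted[4] = baabbb$  (last char: '$')
  sorted[5] = bb$baab  (last char: 'b')
  sorted[6] = bbb$baa  (last char: 'a')
Last column: bbab$ba
Original string S is at sorted index 4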